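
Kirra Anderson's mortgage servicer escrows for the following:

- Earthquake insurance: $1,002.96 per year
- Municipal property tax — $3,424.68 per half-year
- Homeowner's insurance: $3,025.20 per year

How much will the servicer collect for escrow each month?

Earthquake insurance: $1,002.96 annually
Municipal property tax: $3,424.68 × 2 = $6,849.36 annually
Homeowner's insurance: $3,025.20 annually
Annual escrow total = $10,877.52
Per month = $10,877.52 ÷ 12 = $906.46

$906.46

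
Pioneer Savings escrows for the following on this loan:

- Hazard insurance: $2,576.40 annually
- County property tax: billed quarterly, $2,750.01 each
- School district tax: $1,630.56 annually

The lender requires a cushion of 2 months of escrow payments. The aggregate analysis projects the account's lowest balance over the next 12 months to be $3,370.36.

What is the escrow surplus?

Hazard insurance = $2,576.40
County property tax = $2,750.01 × 4 = $11,000.04
School district tax = $1,630.56
Total annual escrow = $15,207.00
Monthly escrow = $15,207.00 / 12 = $1,267.25
Cushion = 2 × $1,267.25 = $2,534.50
Excess over cushion: $3,370.36 − $2,534.50 = $835.86

$835.86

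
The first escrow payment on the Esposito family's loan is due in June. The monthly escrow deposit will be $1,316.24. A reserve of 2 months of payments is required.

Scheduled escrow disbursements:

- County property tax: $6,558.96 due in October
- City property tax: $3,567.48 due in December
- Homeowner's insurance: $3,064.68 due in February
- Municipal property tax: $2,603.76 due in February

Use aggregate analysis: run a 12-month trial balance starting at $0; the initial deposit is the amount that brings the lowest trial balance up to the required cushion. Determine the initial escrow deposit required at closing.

Cushion = 2 × $1,316.24 = $2,632.48
Trial balance (start $0, +$1,316.24 each month, − disbursements):
  Jun: +$1,316.24 → $1,316.24
  Jul: +$1,316.24 → $2,632.48
  Aug: +$1,316.24 → $3,948.72
  Sep: +$1,316.24 → $5,264.96
  Oct: +$1,316.24 − $6,558.96 → $22.24
  Nov: +$1,316.24 → $1,338.48
  Dec: +$1,316.24 − $3,567.48 → -$912.76
  Jan: +$1,316.24 → $403.48
  Feb: +$1,316.24 − $5,668.44 → -$3,948.72
  Mar: +$1,316.24 → -$2,632.48
  Apr: +$1,316.24 → -$1,316.24
  May: +$1,316.24 → $0.00
Lowest trial balance = -$3,948.72 (Feb)
Initial deposit = cushion − low point = $2,632.48 − (-$3,948.72) = $6,581.20

$6,581.20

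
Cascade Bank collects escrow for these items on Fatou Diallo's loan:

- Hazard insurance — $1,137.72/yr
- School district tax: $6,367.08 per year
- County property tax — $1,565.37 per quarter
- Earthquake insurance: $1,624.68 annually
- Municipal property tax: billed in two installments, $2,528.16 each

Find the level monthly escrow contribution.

$1,703.94

Hazard insurance: $1,137.72 per year
School district tax: $6,367.08 per year
County property tax: $1,565.37 × 4 = $6,261.48 per year
Earthquake insurance: $1,624.68 per year
Municipal property tax: $2,528.16 × 2 = $5,056.32 per year
Annual escrow total = $1,137.72 + $6,367.08 + $6,261.48 + $1,624.68 + $5,056.32 = $20,447.28
Base monthly escrow = $20,447.28 ÷ 12 = $1,703.94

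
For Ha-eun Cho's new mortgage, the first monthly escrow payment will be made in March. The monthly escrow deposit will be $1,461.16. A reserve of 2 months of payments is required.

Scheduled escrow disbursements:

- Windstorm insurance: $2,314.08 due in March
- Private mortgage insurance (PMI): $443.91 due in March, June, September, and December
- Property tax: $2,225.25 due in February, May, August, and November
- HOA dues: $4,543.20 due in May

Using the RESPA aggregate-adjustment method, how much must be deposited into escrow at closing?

Cushion = 2 × $1,461.16 = $2,922.32
Trial balance (start $0, +$1,461.16 each month, − disbursements):
  Mar: +$1,461.16 − $2,757.99 → -$1,296.83
  Apr: +$1,461.16 → $164.33
  May: +$1,461.16 − $6,768.45 → -$5,142.96
  Jun: +$1,461.16 − $443.91 → -$4,125.71
  Jul: +$1,461.16 → -$2,664.55
  Aug: +$1,461.16 − $2,225.25 → -$3,428.64
  Sep: +$1,461.16 − $443.91 → -$2,411.39
  Oct: +$1,461.16 → -$950.23
  Nov: +$1,461.16 − $2,225.25 → -$1,714.32
  Dec: +$1,461.16 − $443.91 → -$697.07
  Jan: +$1,461.16 → $764.09
  Feb: +$1,461.16 − $2,225.25 → $0.00
Lowest trial balance = -$5,142.96 (May)
Initial deposit = cushion − low point = $2,922.32 − (-$5,142.96) = $8,065.28

$8,065.28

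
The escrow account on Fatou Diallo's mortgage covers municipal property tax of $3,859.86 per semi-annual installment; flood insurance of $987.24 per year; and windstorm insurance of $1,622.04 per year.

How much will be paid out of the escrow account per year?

Municipal property tax: $3,859.86 × 2 = $7,719.72
Flood insurance: $987.24
Windstorm insurance: $1,622.04
Total per year = $7,719.72 + $987.24 + $1,622.04 = $10,329.00

$10,329.00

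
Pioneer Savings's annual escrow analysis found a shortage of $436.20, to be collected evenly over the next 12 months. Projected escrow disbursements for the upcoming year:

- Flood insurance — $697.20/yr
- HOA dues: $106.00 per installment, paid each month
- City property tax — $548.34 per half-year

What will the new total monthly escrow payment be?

$291.84

Flood insurance = $697.20 annually
HOA dues = $106.00 × 12 = $1,272.00 annually
City property tax = $548.34 × 2 = $1,096.68 annually
Annual escrow total = $697.20 + $1,272.00 + $1,096.68 = $3,065.88
Base monthly escrow = $3,065.88 ÷ 12 = $255.49
Shortage per month = $436.20 / 12 = $36.35
New monthly escrow = $255.49 + $36.35 = $291.84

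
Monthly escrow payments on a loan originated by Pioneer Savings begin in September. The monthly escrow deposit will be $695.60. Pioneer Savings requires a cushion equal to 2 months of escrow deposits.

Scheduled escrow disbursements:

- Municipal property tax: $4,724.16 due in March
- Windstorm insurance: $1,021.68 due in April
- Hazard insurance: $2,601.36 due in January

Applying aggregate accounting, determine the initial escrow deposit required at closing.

Cushion = 2 × $695.60 = $1,391.20
Trial balance (start $0, +$695.60 each month, − disbursements):
  Sep: +$695.60 → $695.60
  Oct: +$695.60 → $1,391.20
  Nov: +$695.60 → $2,086.80
  Dec: +$695.60 → $2,782.40
  Jan: +$695.60 − $2,601.36 → $876.64
  Feb: +$695.60 → $1,572.24
  Mar: +$695.60 − $4,724.16 → -$2,456.32
  Apr: +$695.60 − $1,021.68 → -$2,782.40
  May: +$695.60 → -$2,086.80
  Jun: +$695.60 → -$1,391.20
  Jul: +$695.60 → -$695.60
  Aug: +$695.60 → $0.00
Lowest trial balance = -$2,782.40 (Apr)
Initial deposit = cushion − low point = $1,391.20 − (-$2,782.40) = $4,173.60

$4,173.60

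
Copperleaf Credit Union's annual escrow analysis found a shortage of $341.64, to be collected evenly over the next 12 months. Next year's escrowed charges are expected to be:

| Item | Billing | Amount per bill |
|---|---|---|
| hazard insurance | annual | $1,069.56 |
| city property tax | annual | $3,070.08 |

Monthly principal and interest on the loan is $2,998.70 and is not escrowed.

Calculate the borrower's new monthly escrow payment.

$373.44

Hazard insurance — $1,069.56 per year
City property tax — $3,070.08 per year
Combined annual = $1,069.56 + $3,070.08 = $4,139.64
Monthly escrow = $4,139.64 ÷ 12 = $344.97
Shortage spread = $341.64 ÷ 12 = $28.47/mo
New monthly escrow = $344.97 + $28.47 = $373.44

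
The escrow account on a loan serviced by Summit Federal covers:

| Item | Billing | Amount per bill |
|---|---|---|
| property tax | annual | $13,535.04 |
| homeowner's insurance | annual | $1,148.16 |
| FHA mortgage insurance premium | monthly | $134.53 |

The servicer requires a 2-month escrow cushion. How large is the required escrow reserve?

Property tax = $13,535.04
Homeowner's insurance = $1,148.16
FHA mortgage insurance premium = $134.53 × 12 = $1,614.36
Total annual escrow = $16,297.56
Monthly escrow = $16,297.56 / 12 = $1,358.13
Cushion = 2 × $1,358.13 = $2,716.26

$2,716.26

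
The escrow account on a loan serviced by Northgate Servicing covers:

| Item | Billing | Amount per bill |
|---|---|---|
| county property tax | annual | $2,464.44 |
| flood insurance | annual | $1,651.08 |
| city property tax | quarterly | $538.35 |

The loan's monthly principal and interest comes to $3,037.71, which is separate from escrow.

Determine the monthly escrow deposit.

County property tax — $2,464.44
Flood insurance — $1,651.08
City property tax — $538.35 × 4 = $2,153.40
Combined annual = $2,464.44 + $1,651.08 + $2,153.40 = $6,268.92
Monthly = $6,268.92 / 12 = $522.41

$522.41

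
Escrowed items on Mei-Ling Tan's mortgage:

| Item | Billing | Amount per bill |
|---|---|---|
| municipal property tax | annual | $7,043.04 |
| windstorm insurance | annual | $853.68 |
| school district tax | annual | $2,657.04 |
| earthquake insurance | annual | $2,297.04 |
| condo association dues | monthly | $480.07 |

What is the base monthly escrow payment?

Municipal property tax = $7,043.04/yr
Windstorm insurance = $853.68/yr
School district tax = $2,657.04/yr
Earthquake insurance = $2,297.04/yr
Condo association dues = $480.07 × 12 = $5,760.84/yr
Yearly total = $18,611.64
Monthly = $18,611.64 / 12 = $1,550.97

$1,550.97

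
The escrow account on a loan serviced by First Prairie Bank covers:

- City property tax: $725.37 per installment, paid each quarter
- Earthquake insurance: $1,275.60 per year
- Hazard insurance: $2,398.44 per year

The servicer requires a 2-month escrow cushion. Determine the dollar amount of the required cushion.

City property tax = $725.37 × 4 = $2,901.48
Earthquake insurance = $1,275.60
Hazard insurance = $2,398.44
Annual escrow total = $6,575.52
Base monthly escrow = $6,575.52 ÷ 12 = $547.96
Required cushion = 2 × $547.96 = $1,095.92

$1,095.92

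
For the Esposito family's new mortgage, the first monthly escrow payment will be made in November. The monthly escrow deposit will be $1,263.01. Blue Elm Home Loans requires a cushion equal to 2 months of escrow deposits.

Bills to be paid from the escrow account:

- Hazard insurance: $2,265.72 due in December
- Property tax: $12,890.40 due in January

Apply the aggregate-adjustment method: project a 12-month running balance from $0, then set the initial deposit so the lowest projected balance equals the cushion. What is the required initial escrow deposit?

$13,893.11

Cushion = 2 × $1,263.01 = $2,526.02
Trial balance (start $0, +$1,263.01 each month, − disbursements):
  Nov: +$1,263.01 → $1,263.01
  Dec: +$1,263.01 − $2,265.72 → $260.30
  Jan: +$1,263.01 − $12,890.40 → -$11,367.09
  Feb: +$1,263.01 → -$10,104.08
  Mar: +$1,263.01 → -$8,841.07
  Apr: +$1,263.01 → -$7,578.06
  May: +$1,263.01 → -$6,315.05
  Jun: +$1,263.01 → -$5,052.04
  Jul: +$1,263.01 → -$3,789.03
  Aug: +$1,263.01 → -$2,526.02
  Sep: +$1,263.01 → -$1,263.01
  Oct: +$1,263.01 → $0.00
Lowest trial balance = -$11,367.09 (Jan)
Initial deposit = cushion − low point = $2,526.02 − (-$11,367.09) = $13,893.11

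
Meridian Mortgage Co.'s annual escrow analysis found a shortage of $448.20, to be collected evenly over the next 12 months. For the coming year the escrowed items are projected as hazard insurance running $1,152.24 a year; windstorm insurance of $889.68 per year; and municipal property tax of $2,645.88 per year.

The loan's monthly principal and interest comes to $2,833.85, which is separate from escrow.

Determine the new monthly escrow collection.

Hazard insurance — $1,152.24
Windstorm insurance — $889.68
Municipal property tax — $2,645.88
Combined annual = $1,152.24 + $889.68 + $2,645.88 = $4,687.80
Monthly escrow = $4,687.80 / 12 = $390.65
Shortage spread = $448.20 ÷ 12 = $37.35/mo
Adjusted monthly = $390.65 + $37.35 = $428.00

$428.00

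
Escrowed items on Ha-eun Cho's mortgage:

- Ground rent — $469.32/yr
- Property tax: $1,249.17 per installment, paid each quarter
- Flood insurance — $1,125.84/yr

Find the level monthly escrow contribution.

$549.32

Ground rent — $469.32
Property tax — $1,249.17 × 4 = $4,996.68
Flood insurance — $1,125.84
Annual escrow total = $469.32 + $4,996.68 + $1,125.84 = $6,591.84
Per month = $6,591.84 ÷ 12 = $549.32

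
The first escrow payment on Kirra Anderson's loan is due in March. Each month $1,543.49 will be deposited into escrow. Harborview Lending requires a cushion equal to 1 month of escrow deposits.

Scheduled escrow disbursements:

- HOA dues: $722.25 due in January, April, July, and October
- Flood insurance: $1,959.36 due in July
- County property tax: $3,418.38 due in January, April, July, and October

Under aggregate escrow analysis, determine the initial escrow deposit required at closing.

$4,066.66

Cushion = 1 × $1,543.49 = $1,543.49
Trial balance (start $0, +$1,543.49 each month, − disbursements):
  Mar: +$1,543.49 → $1,543.49
  Apr: +$1,543.49 − $4,140.63 → -$1,053.65
  May: +$1,543.49 → $489.84
  Jun: +$1,543.49 → $2,033.33
  Jul: +$1,543.49 − $6,099.99 → -$2,523.17
  Aug: +$1,543.49 → -$979.68
  Sep: +$1,543.49 → $563.81
  Oct: +$1,543.49 − $4,140.63 → -$2,033.33
  Nov: +$1,543.49 → -$489.84
  Dec: +$1,543.49 → $1,053.65
  Jan: +$1,543.49 − $4,140.63 → -$1,543.49
  Feb: +$1,543.49 → $0.00
Lowest trial balance = -$2,523.17 (Jul)
Initial deposit = cushion − low point = $1,543.49 − (-$2,523.17) = $4,066.66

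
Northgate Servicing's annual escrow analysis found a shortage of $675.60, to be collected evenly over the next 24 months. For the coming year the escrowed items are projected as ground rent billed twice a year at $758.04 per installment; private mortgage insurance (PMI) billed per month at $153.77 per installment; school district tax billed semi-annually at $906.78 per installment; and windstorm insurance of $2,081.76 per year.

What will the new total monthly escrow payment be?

$632.87

Ground rent = $758.04 × 2 = $1,516.08/yr
Private mortgage insurance (PMI) = $153.77 × 12 = $1,845.24/yr
School district tax = $906.78 × 2 = $1,813.56/yr
Windstorm insurance = $2,081.76/yr
Yearly total = $7,256.64
Base monthly escrow = $7,256.64 / 12 = $604.72
Monthly shortage recovery: $675.60 / 24 = $28.15
Adjusted monthly = $604.72 + $28.15 = $632.87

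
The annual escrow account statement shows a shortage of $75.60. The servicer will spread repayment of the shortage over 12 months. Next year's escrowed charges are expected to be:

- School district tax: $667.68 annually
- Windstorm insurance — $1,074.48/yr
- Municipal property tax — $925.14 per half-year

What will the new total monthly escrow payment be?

$305.67

School district tax: $667.68 annually
Windstorm insurance: $1,074.48 annually
Municipal property tax: $925.14 × 2 = $1,850.28 annually
Combined annual = $667.68 + $1,074.48 + $1,850.28 = $3,592.44
Per month = $3,592.44 / 12 = $299.37
Monthly shortage recovery: $75.60 ÷ 12 = $6.30
New monthly escrow = $299.37 + $6.30 = $305.67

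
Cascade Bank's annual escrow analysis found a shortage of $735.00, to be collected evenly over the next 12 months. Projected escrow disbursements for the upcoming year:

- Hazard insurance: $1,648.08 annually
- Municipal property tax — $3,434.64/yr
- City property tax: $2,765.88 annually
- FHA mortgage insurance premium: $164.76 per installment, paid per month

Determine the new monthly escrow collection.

Hazard insurance = $1,648.08
Municipal property tax = $3,434.64
City property tax = $2,765.88
FHA mortgage insurance premium = $164.76 × 12 = $1,977.12
Yearly total = $1,648.08 + $3,434.64 + $2,765.88 + $1,977.12 = $9,825.72
Monthly escrow = $9,825.72 ÷ 12 = $818.81
Shortage spread = $735.00 ÷ 12 = $61.25/mo
New monthly escrow = $818.81 + $61.25 = $880.06

$880.06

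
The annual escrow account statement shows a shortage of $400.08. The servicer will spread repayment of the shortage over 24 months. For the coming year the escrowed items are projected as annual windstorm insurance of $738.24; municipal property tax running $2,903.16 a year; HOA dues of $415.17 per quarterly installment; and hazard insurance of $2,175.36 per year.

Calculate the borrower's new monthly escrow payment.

Windstorm insurance = $738.24/yr
Municipal property tax = $2,903.16/yr
HOA dues = $415.17 × 4 = $1,660.68/yr
Hazard insurance = $2,175.36/yr
Total per year = $7,477.44
Monthly = $7,477.44 / 12 = $623.12
Shortage per month = $400.08 ÷ 24 = $16.67
Adjusted monthly = $623.12 + $16.67 = $639.79

$639.79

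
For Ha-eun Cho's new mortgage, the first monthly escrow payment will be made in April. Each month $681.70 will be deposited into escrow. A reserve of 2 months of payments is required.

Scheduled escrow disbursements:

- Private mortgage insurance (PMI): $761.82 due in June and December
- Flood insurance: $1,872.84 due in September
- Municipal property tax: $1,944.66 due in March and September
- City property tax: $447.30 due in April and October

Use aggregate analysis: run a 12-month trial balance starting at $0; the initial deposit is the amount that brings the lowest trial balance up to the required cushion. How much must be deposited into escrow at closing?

$2,299.82

Cushion = 2 × $681.70 = $1,363.40
Trial balance (start $0, +$681.70 each month, − disbursements):
  Apr: +$681.70 − $447.30 → $234.40
  May: +$681.70 → $916.10
  Jun: +$681.70 − $761.82 → $835.98
  Jul: +$681.70 → $1,517.68
  Aug: +$681.70 → $2,199.38
  Sep: +$681.70 − $3,817.50 → -$936.42
  Oct: +$681.70 − $447.30 → -$702.02
  Nov: +$681.70 → -$20.32
  Dec: +$681.70 − $761.82 → -$100.44
  Jan: +$681.70 → $581.26
  Feb: +$681.70 → $1,262.96
  Mar: +$681.70 − $1,944.66 → $0.00
Lowest trial balance = -$936.42 (Sep)
Initial deposit = cushion − low point = $1,363.40 − (-$936.42) = $2,299.82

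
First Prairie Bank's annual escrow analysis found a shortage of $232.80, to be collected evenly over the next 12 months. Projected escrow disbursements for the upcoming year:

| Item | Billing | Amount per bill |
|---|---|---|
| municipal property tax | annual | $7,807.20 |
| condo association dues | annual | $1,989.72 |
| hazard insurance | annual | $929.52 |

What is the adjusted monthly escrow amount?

$913.27

Municipal property tax: $7,807.20 per year
Condo association dues: $1,989.72 per year
Hazard insurance: $929.52 per year
Total per year = $10,726.44
Per month = $10,726.44 ÷ 12 = $893.87
Shortage spread = $232.80 / 12 = $19.40/mo
New monthly escrow = $893.87 + $19.40 = $913.27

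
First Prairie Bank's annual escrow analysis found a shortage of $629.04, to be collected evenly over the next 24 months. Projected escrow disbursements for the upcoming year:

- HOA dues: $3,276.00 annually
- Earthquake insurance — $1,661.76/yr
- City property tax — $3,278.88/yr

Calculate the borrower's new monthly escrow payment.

$710.93

HOA dues = $3,276.00
Earthquake insurance = $1,661.76
City property tax = $3,278.88
Yearly total = $3,276.00 + $1,661.76 + $3,278.88 = $8,216.64
Base monthly escrow = $8,216.64 / 12 = $684.72
Shortage per month = $629.04 / 24 = $26.21
Adjusted monthly = $684.72 + $26.21 = $710.93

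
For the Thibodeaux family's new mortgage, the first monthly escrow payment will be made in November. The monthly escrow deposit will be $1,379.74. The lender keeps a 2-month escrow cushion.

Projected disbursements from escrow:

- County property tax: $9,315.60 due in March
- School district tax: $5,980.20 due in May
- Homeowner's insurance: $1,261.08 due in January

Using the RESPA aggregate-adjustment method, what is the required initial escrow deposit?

$9,658.18

Cushion = 2 × $1,379.74 = $2,759.48
Trial balance (start $0, +$1,379.74 each month, − disbursements):
  Nov: +$1,379.74 → $1,379.74
  Dec: +$1,379.74 → $2,759.48
  Jan: +$1,379.74 − $1,261.08 → $2,878.14
  Feb: +$1,379.74 → $4,257.88
  Mar: +$1,379.74 − $9,315.60 → -$3,677.98
  Apr: +$1,379.74 → -$2,298.24
  May: +$1,379.74 − $5,980.20 → -$6,898.70
  Jun: +$1,379.74 → -$5,518.96
  Jul: +$1,379.74 → -$4,139.22
  Aug: +$1,379.74 → -$2,759.48
  Sep: +$1,379.74 → -$1,379.74
  Oct: +$1,379.74 → $0.00
Lowest trial balance = -$6,898.70 (May)
Initial deposit = cushion − low point = $2,759.48 − (-$6,898.70) = $9,658.18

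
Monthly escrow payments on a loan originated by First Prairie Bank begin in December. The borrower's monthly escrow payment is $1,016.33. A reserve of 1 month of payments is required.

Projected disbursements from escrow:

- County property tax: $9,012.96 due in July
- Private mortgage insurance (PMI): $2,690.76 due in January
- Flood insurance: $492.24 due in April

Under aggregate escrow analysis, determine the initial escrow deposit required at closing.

$5,081.65

Cushion = 1 × $1,016.33 = $1,016.33
Trial balance (start $0, +$1,016.33 each month, − disbursements):
  Dec: +$1,016.33 → $1,016.33
  Jan: +$1,016.33 − $2,690.76 → -$658.10
  Feb: +$1,016.33 → $358.23
  Mar: +$1,016.33 → $1,374.56
  Apr: +$1,016.33 − $492.24 → $1,898.65
  May: +$1,016.33 → $2,914.98
  Jun: +$1,016.33 → $3,931.31
  Jul: +$1,016.33 − $9,012.96 → -$4,065.32
  Aug: +$1,016.33 → -$3,048.99
  Sep: +$1,016.33 → -$2,032.66
  Oct: +$1,016.33 → -$1,016.33
  Nov: +$1,016.33 → $0.00
Lowest trial balance = -$4,065.32 (Jul)
Initial deposit = cushion − low point = $1,016.33 − (-$4,065.32) = $5,081.65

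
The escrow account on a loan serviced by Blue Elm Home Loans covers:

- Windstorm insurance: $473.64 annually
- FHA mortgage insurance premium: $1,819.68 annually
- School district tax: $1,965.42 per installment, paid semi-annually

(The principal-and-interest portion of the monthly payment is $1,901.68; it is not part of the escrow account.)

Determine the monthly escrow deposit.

Windstorm insurance: $473.64 annually
FHA mortgage insurance premium: $1,819.68 annually
School district tax: $1,965.42 × 2 = $3,930.84 annually
Yearly total = $473.64 + $1,819.68 + $3,930.84 = $6,224.16
Per month = $6,224.16 / 12 = $518.68

$518.68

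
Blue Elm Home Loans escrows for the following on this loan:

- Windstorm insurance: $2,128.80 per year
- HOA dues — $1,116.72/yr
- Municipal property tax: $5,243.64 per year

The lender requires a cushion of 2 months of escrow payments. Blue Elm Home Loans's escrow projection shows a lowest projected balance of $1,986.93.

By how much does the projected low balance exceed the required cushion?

$572.07

Windstorm insurance: $2,128.80
HOA dues: $1,116.72
Municipal property tax: $5,243.64
Total per year = $8,489.16
Monthly = $8,489.16 ÷ 12 = $707.43
Required cushion = 2 × $707.43 = $1,414.86
Excess over cushion: $1,986.93 − $1,414.86 = $572.07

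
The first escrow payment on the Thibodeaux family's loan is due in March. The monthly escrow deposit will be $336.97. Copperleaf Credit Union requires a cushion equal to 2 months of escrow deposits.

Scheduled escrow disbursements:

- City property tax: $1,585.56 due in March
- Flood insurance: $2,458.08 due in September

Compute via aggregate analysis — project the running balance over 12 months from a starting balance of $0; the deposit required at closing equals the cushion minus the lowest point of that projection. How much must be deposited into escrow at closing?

$2,358.79

Cushion = 2 × $336.97 = $673.94
Trial balance (start $0, +$336.97 each month, − disbursements):
  Mar: +$336.97 − $1,585.56 → -$1,248.59
  Apr: +$336.97 → -$911.62
  May: +$336.97 → -$574.65
  Jun: +$336.97 → -$237.68
  Jul: +$336.97 → $99.29
  Aug: +$336.97 → $436.26
  Sep: +$336.97 − $2,458.08 → -$1,684.85
  Oct: +$336.97 → -$1,347.88
  Nov: +$336.97 → -$1,010.91
  Dec: +$336.97 → -$673.94
  Jan: +$336.97 → -$336.97
  Feb: +$336.97 → $0.00
Lowest trial balance = -$1,684.85 (Sep)
Initial deposit = cushion − low point = $673.94 − (-$1,684.85) = $2,358.79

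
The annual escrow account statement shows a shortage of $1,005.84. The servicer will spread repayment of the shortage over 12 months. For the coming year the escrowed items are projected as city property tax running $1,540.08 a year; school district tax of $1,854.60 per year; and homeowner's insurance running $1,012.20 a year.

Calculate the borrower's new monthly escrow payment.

City property tax — $1,540.08 annually
School district tax — $1,854.60 annually
Homeowner's insurance — $1,012.20 annually
Total per year = $4,406.88
Monthly = $4,406.88 ÷ 12 = $367.24
Shortage per month = $1,005.84 / 12 = $83.82
New monthly escrow = $367.24 + $83.82 = $451.06

$451.06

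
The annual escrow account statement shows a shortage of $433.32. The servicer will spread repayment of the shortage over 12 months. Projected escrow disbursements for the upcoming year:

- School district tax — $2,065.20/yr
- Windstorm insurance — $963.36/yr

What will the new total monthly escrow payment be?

School district tax: $2,065.20/yr
Windstorm insurance: $963.36/yr
Yearly total = $2,065.20 + $963.36 = $3,028.56
Monthly escrow = $3,028.56 / 12 = $252.38
Monthly shortage recovery: $433.32 ÷ 12 = $36.11
New monthly escrow = $252.38 + $36.11 = $288.49

$288.49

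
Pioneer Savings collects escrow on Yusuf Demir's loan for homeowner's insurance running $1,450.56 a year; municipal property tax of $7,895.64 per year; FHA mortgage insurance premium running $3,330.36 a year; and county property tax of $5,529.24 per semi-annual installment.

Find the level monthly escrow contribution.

Homeowner's insurance = $1,450.56/yr
Municipal property tax = $7,895.64/yr
FHA mortgage insurance premium = $3,330.36/yr
County property tax = $5,529.24 × 2 = $11,058.48/yr
Combined annual = $23,735.04
Per month = $23,735.04 / 12 = $1,977.92

$1,977.92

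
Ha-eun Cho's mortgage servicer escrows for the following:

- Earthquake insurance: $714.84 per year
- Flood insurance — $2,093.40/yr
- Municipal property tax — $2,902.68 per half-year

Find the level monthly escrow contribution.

$717.80

Earthquake insurance: $714.84 annually
Flood insurance: $2,093.40 annually
Municipal property tax: $2,902.68 × 2 = $5,805.36 annually
Yearly total = $714.84 + $2,093.40 + $5,805.36 = $8,613.60
Monthly = $8,613.60 ÷ 12 = $717.80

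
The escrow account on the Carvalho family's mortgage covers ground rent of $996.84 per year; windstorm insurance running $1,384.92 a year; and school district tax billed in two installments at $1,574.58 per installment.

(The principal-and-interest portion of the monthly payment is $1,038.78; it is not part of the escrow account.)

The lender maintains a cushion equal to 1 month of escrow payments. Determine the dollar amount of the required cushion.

$460.91

Ground rent: $996.84
Windstorm insurance: $1,384.92
School district tax: $1,574.58 × 2 = $3,149.16
Total per year = $5,530.92
Per month = $5,530.92 / 12 = $460.91
Cushion = 1 × $460.91 = $460.91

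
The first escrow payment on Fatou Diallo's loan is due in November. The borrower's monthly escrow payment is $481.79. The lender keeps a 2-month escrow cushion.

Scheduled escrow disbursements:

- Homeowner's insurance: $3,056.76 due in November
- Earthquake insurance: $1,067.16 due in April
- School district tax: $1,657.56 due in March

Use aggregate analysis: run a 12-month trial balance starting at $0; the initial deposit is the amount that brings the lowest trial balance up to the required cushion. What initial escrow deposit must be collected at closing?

$3,854.32

Cushion = 2 × $481.79 = $963.58
Trial balance (start $0, +$481.79 each month, − disbursements):
  Nov: +$481.79 − $3,056.76 → -$2,574.97
  Dec: +$481.79 → -$2,093.18
  Jan: +$481.79 → -$1,611.39
  Feb: +$481.79 → -$1,129.60
  Mar: +$481.79 − $1,657.56 → -$2,305.37
  Apr: +$481.79 − $1,067.16 → -$2,890.74
  May: +$481.79 → -$2,408.95
  Jun: +$481.79 → -$1,927.16
  Jul: +$481.79 → -$1,445.37
  Aug: +$481.79 → -$963.58
  Sep: +$481.79 → -$481.79
  Oct: +$481.79 → $0.00
Lowest trial balance = -$2,890.74 (Apr)
Initial deposit = cushion − low point = $963.58 − (-$2,890.74) = $3,854.32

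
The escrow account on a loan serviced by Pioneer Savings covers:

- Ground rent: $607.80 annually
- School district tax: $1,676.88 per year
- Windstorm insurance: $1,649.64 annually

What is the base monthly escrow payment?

$327.86

Ground rent: $607.80 per year
School district tax: $1,676.88 per year
Windstorm insurance: $1,649.64 per year
Yearly total = $607.80 + $1,676.88 + $1,649.64 = $3,934.32
Base monthly escrow = $3,934.32 / 12 = $327.86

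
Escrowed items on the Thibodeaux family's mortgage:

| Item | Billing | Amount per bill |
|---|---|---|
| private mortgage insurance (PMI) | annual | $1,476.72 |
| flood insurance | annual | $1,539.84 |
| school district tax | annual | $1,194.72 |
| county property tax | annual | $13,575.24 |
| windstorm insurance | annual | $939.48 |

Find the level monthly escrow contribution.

Private mortgage insurance (PMI) = $1,476.72 per year
Flood insurance = $1,539.84 per year
School district tax = $1,194.72 per year
County property tax = $13,575.24 per year
Windstorm insurance = $939.48 per year
Yearly total = $1,476.72 + $1,539.84 + $1,194.72 + $13,575.24 + $939.48 = $18,726.00
Monthly escrow = $18,726.00 ÷ 12 = $1,560.50

$1,560.50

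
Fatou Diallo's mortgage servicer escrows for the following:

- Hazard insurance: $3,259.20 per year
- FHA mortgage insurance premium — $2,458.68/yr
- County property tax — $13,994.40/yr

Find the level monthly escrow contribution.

Hazard insurance: $3,259.20/yr
FHA mortgage insurance premium: $2,458.68/yr
County property tax: $13,994.40/yr
Total per year = $3,259.20 + $2,458.68 + $13,994.40 = $19,712.28
Base monthly escrow = $19,712.28 ÷ 12 = $1,642.69

$1,642.69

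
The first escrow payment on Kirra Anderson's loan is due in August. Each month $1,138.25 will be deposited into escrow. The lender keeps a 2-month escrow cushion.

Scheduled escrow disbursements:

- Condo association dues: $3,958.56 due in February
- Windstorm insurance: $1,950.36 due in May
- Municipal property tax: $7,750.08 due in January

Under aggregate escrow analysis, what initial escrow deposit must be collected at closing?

$6,017.39

Cushion = 2 × $1,138.25 = $2,276.50
Trial balance (start $0, +$1,138.25 each month, − disbursements):
  Aug: +$1,138.25 → $1,138.25
  Sep: +$1,138.25 → $2,276.50
  Oct: +$1,138.25 → $3,414.75
  Nov: +$1,138.25 → $4,553.00
  Dec: +$1,138.25 → $5,691.25
  Jan: +$1,138.25 − $7,750.08 → -$920.58
  Feb: +$1,138.25 − $3,958.56 → -$3,740.89
  Mar: +$1,138.25 → -$2,602.64
  Apr: +$1,138.25 → -$1,464.39
  May: +$1,138.25 − $1,950.36 → -$2,276.50
  Jun: +$1,138.25 → -$1,138.25
  Jul: +$1,138.25 → $0.00
Lowest trial balance = -$3,740.89 (Feb)
Initial deposit = cushion − low point = $2,276.50 − (-$3,740.89) = $6,017.39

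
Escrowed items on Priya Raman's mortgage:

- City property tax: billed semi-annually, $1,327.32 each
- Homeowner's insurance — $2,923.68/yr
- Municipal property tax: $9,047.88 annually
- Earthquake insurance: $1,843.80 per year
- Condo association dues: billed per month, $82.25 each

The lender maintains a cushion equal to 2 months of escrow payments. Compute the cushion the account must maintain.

City property tax — $1,327.32 × 2 = $2,654.64
Homeowner's insurance — $2,923.68
Municipal property tax — $9,047.88
Earthquake insurance — $1,843.80
Condo association dues — $82.25 × 12 = $987.00
Annual escrow total = $17,457.00
Monthly = $17,457.00 / 12 = $1,454.75
Reserve = 2 × $1,454.75 = $2,909.50

$2,909.50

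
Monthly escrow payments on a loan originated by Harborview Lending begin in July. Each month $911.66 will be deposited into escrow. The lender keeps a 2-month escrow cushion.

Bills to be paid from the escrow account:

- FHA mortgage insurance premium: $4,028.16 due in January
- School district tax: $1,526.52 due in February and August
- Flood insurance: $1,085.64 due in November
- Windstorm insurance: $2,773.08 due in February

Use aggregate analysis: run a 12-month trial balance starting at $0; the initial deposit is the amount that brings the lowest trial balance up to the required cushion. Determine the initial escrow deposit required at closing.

Cushion = 2 × $911.66 = $1,823.32
Trial balance (start $0, +$911.66 each month, − disbursements):
  Jul: +$911.66 → $911.66
  Aug: +$911.66 − $1,526.52 → $296.80
  Sep: +$911.66 → $1,208.46
  Oct: +$911.66 → $2,120.12
  Nov: +$911.66 − $1,085.64 → $1,946.14
  Dec: +$911.66 → $2,857.80
  Jan: +$911.66 − $4,028.16 → -$258.70
  Feb: +$911.66 − $4,299.60 → -$3,646.64
  Mar: +$911.66 → -$2,734.98
  Apr: +$911.66 → -$1,823.32
  May: +$911.66 → -$911.66
  Jun: +$911.66 → $0.00
Lowest trial balance = -$3,646.64 (Feb)
Initial deposit = cushion − low point = $1,823.32 − (-$3,646.64) = $5,469.96

$5,469.96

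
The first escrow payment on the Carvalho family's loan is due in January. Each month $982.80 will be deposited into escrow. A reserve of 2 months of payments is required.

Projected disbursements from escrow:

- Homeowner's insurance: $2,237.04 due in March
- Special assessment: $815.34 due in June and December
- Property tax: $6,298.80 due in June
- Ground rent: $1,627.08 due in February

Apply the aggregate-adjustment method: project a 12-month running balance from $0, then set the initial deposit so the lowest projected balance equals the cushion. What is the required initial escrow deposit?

$7,047.06

Cushion = 2 × $982.80 = $1,965.60
Trial balance (start $0, +$982.80 each month, − disbursements):
  Jan: +$982.80 → $982.80
  Feb: +$982.80 − $1,627.08 → $338.52
  Mar: +$982.80 − $2,237.04 → -$915.72
  Apr: +$982.80 → $67.08
  May: +$982.80 → $1,049.88
  Jun: +$982.80 − $7,114.14 → -$5,081.46
  Jul: +$982.80 → -$4,098.66
  Aug: +$982.80 → -$3,115.86
  Sep: +$982.80 → -$2,133.06
  Oct: +$982.80 → -$1,150.26
  Nov: +$982.80 → -$167.46
  Dec: +$982.80 − $815.34 → $0.00
Lowest trial balance = -$5,081.46 (Jun)
Initial deposit = cushion − low point = $1,965.60 − (-$5,081.46) = $7,047.06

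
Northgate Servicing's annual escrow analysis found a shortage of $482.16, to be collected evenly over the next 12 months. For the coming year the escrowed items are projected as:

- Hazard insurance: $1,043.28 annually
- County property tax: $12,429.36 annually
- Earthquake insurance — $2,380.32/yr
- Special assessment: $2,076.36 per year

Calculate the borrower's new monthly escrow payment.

Hazard insurance = $1,043.28/yr
County property tax = $12,429.36/yr
Earthquake insurance = $2,380.32/yr
Special assessment = $2,076.36/yr
Combined annual = $1,043.28 + $12,429.36 + $2,380.32 + $2,076.36 = $17,929.32
Base monthly escrow = $17,929.32 / 12 = $1,494.11
Shortage per month = $482.16 ÷ 12 = $40.18
New monthly escrow = $1,494.11 + $40.18 = $1,534.29

$1,534.29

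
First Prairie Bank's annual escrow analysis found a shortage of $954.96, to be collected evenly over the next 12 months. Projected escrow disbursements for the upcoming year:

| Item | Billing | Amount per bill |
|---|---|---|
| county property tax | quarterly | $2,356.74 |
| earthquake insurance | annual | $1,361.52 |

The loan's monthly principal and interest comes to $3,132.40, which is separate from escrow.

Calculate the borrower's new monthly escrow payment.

$978.62

County property tax: $2,356.74 × 4 = $9,426.96 per year
Earthquake insurance: $1,361.52 per year
Total per year = $9,426.96 + $1,361.52 = $10,788.48
Per month = $10,788.48 / 12 = $899.04
Monthly shortage recovery: $954.96 / 12 = $79.58
Adjusted monthly = $899.04 + $79.58 = $978.62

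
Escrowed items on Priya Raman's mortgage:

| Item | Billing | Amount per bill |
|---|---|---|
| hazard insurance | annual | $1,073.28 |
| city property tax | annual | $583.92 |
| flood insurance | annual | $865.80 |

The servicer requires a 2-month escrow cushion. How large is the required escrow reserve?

Hazard insurance: $1,073.28
City property tax: $583.92
Flood insurance: $865.80
Total per year = $2,523.00
Monthly = $2,523.00 ÷ 12 = $210.25
Reserve = 2 × $210.25 = $420.50

$420.50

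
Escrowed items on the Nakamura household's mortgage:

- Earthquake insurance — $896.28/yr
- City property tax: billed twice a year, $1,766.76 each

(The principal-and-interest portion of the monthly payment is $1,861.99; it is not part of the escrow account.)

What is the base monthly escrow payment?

$369.15

Earthquake insurance — $896.28/yr
City property tax — $1,766.76 × 2 = $3,533.52/yr
Combined annual = $4,429.80
Per month = $4,429.80 / 12 = $369.15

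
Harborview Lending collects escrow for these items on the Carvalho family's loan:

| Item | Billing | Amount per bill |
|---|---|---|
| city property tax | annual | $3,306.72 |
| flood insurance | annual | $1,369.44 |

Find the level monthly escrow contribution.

City property tax — $3,306.72 annually
Flood insurance — $1,369.44 annually
Combined annual = $3,306.72 + $1,369.44 = $4,676.16
Monthly = $4,676.16 / 12 = $389.68

$389.68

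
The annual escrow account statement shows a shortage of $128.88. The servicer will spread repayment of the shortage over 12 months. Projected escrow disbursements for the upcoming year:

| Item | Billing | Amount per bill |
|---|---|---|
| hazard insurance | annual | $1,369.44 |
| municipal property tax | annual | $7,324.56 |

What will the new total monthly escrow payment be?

$735.24

Hazard insurance: $1,369.44 per year
Municipal property tax: $7,324.56 per year
Total annual escrow = $1,369.44 + $7,324.56 = $8,694.00
Per month = $8,694.00 ÷ 12 = $724.50
Shortage spread = $128.88 ÷ 12 = $10.74/mo
Adjusted monthly = $724.50 + $10.74 = $735.24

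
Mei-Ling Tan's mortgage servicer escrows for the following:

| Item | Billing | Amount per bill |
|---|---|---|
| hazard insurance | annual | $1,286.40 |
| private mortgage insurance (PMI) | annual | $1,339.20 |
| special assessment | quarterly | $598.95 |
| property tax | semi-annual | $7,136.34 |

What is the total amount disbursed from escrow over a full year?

Hazard insurance = $1,286.40 annually
Private mortgage insurance (PMI) = $1,339.20 annually
Special assessment = $598.95 × 4 = $2,395.80 annually
Property tax = $7,136.34 × 2 = $14,272.68 annually
Total annual escrow = $1,286.40 + $1,339.20 + $2,395.80 + $14,272.68 = $19,294.08

$19,294.08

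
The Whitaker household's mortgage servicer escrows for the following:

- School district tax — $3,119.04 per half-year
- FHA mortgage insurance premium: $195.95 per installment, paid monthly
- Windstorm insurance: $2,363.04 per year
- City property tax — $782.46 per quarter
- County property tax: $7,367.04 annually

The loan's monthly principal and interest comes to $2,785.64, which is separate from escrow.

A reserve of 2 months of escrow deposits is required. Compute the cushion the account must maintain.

$3,574.90

School district tax = $3,119.04 × 2 = $6,238.08 per year
FHA mortgage insurance premium = $195.95 × 12 = $2,351.40 per year
Windstorm insurance = $2,363.04 per year
City property tax = $782.46 × 4 = $3,129.84 per year
County property tax = $7,367.04 per year
Total per year = $6,238.08 + $2,351.40 + $2,363.04 + $3,129.84 + $7,367.04 = $21,449.40
Monthly = $21,449.40 / 12 = $1,787.45
Required cushion = 2 × $1,787.45 = $3,574.90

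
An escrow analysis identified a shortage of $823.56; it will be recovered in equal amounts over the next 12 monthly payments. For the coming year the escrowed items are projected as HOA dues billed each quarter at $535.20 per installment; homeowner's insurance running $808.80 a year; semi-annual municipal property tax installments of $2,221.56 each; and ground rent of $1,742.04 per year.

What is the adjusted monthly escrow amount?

HOA dues: $535.20 × 4 = $2,140.80 annually
Homeowner's insurance: $808.80 annually
Municipal property tax: $2,221.56 × 2 = $4,443.12 annually
Ground rent: $1,742.04 annually
Total annual escrow = $9,134.76
Base monthly escrow = $9,134.76 / 12 = $761.23
Shortage spread = $823.56 / 12 = $68.63/mo
Adjusted monthly = $761.23 + $68.63 = $829.86

$829.86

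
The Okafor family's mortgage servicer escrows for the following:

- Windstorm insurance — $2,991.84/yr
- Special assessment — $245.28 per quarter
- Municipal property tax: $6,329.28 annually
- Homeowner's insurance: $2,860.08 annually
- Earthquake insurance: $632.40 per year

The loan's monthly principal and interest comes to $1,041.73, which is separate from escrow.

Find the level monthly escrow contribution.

$1,149.56

Windstorm insurance = $2,991.84
Special assessment = $245.28 × 4 = $981.12
Municipal property tax = $6,329.28
Homeowner's insurance = $2,860.08
Earthquake insurance = $632.40
Combined annual = $13,794.72
Monthly escrow = $13,794.72 ÷ 12 = $1,149.56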